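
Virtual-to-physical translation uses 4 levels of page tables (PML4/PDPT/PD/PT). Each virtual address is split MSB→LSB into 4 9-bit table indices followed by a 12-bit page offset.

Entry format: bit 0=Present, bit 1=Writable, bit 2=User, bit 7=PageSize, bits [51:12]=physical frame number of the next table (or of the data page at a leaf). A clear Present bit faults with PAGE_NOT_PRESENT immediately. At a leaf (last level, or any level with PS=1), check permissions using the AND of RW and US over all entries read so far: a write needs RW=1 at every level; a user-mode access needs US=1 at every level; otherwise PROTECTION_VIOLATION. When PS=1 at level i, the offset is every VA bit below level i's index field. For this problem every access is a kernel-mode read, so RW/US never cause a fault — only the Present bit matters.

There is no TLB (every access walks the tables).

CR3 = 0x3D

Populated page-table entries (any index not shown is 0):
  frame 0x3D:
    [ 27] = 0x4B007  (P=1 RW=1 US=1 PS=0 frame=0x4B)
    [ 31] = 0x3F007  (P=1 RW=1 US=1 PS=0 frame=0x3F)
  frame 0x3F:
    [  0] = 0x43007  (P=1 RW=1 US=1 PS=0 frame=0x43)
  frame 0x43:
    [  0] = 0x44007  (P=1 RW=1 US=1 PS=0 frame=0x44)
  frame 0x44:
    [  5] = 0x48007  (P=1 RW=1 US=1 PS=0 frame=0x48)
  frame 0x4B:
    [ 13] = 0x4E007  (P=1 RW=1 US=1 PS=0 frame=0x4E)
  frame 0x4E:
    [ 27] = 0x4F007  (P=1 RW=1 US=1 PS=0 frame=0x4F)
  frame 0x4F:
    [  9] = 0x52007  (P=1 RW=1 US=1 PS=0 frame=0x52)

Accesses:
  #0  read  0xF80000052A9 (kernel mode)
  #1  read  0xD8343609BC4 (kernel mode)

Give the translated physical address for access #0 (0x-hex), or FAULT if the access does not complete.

Trace:
#0 VA=0xF80000052A9 (r,kernel):
  lvl0: tbl 0x3D, slot 31 ⇒ 0x3F007 (P1/RW1/US1/PS0)
  lvl1: tbl 0x3F, slot 0 ⇒ 0x43007 (P1/RW1/US1/PS0)
  lvl2: tbl 0x43, slot 0 ⇒ 0x44007 (P1/RW1/US1/PS0)
  lvl3: tbl 0x44, slot 5 ⇒ 0x48007 (P1/RW1/US1/PS0)
  ✓ 0x482A9  — 4 lookups
#1 VA=0xD8343609BC4 (r,kernel):
  lvl0: tbl 0x3D, slot 27 ⇒ 0x4B007 (P1/RW1/US1/PS0)
  lvl1: tbl 0x4B, slot 13 ⇒ 0x4E007 (P1/RW1/US1/PS0)
  lvl2: tbl 0x4E, slot 27 ⇒ 0x4F007 (P1/RW1/US1/PS0)
  lvl3: tbl 0x4F, slot 9 ⇒ 0x52007 (P1/RW1/US1/PS0)
  ✓ 0x52BC4  — 4 lookups

Access #0 PA: 0x482A9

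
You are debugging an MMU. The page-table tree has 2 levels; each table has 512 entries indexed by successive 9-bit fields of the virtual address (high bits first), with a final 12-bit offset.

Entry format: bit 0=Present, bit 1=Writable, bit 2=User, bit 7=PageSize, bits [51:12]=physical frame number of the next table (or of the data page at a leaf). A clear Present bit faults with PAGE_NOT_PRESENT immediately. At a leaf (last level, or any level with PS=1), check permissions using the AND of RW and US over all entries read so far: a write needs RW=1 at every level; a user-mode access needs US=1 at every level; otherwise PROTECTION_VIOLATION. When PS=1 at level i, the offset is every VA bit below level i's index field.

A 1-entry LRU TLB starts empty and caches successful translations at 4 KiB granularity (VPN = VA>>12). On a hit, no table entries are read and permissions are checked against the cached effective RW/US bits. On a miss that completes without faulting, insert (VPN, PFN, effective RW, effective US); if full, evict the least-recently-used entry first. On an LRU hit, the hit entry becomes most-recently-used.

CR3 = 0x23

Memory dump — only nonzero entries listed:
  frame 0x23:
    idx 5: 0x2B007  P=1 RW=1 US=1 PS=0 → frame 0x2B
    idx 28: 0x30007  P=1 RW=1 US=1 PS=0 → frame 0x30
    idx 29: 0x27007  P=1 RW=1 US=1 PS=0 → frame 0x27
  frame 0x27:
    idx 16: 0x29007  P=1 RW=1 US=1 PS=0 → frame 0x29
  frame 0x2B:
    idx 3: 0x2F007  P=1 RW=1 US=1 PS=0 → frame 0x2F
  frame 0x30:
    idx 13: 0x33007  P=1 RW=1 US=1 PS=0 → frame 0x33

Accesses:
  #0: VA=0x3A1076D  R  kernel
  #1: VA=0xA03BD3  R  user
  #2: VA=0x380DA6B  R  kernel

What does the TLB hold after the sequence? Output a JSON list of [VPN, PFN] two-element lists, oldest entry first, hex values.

Walk each access:
#0 VA=0x3A1076D (r,kernel):
  lvl0: tbl 0x23, slot 29 ⇒ 0x27007 (P1/RW1/US1/PS0)
  lvl1: tbl 0x27, slot 16 ⇒ 0x29007 (P1/RW1/US1/PS0)
  ⇒ phys 0x2976D  [2 reads]
#1 VA=0xA03BD3 (r,user):
  lvl0: tbl 0x23, slot 5 ⇒ 0x2B007 (P1/RW1/US1/PS0)
  lvl1: tbl 0x2B, slot 3 ⇒ 0x2F007 (P1/RW1/US1/PS0)
  ⇒ phys 0x2FBD3  [2 reads]
#2 VA=0x380DA6B (r,kernel):
  lvl0: tbl 0x23, slot 28 ⇒ 0x30007 (P1/RW1/US1/PS0)
  lvl1: tbl 0x30, slot 13 ⇒ 0x33007 (P1/RW1/US1/PS0)
  ⇒ phys 0x33A6B  [2 reads]

TLB: [["0x380D", "0x33"]]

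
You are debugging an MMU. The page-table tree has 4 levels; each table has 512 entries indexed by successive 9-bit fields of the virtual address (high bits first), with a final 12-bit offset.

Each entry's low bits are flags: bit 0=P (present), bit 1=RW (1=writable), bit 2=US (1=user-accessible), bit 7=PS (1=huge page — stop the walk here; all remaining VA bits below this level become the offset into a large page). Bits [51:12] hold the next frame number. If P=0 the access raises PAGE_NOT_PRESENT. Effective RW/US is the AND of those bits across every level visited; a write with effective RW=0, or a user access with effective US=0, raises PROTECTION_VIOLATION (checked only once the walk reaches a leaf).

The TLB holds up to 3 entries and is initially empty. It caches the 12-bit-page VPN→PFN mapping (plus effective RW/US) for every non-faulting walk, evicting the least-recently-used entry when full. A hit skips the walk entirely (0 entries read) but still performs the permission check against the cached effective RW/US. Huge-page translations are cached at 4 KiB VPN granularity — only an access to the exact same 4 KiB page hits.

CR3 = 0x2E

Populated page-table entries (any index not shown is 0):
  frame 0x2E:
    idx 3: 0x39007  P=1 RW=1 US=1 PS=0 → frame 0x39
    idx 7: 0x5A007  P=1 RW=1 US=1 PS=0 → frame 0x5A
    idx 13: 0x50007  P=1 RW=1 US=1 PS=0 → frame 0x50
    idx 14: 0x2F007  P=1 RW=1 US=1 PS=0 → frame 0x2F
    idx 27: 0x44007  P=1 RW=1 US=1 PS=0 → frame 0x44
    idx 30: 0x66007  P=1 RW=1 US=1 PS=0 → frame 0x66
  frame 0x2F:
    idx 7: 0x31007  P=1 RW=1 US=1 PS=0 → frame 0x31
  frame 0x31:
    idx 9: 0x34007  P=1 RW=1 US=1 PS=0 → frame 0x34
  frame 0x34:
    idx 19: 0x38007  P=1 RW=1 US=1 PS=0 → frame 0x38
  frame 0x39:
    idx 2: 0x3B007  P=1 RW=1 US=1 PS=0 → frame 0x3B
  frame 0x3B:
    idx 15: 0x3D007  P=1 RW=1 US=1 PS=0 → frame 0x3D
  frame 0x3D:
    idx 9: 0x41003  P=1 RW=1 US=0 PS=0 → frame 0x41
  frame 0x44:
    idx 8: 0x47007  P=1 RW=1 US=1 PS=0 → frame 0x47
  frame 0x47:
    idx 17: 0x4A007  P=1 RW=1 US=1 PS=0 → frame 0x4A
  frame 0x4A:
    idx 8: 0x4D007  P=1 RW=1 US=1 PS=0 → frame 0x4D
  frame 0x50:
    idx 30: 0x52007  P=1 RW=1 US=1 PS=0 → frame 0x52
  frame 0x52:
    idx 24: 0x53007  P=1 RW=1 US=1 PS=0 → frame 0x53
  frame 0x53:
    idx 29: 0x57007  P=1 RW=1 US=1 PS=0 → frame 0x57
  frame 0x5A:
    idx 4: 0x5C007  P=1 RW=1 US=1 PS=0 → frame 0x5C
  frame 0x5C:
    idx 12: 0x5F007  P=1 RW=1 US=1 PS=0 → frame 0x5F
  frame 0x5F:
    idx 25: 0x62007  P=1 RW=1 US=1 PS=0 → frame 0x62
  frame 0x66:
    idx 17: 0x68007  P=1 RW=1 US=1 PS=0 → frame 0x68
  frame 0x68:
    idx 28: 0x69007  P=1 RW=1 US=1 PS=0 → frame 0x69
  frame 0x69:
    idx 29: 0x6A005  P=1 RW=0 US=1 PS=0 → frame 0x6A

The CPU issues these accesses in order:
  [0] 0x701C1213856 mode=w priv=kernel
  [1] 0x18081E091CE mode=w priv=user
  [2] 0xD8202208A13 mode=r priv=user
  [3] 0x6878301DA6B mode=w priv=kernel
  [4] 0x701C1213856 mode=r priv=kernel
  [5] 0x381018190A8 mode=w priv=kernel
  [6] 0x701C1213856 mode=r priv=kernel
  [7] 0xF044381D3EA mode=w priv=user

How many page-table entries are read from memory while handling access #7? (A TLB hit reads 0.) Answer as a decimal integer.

Trace:
#0 VA=0x701C1213856 (w,kernel):
  L0 @0x2E[14] → 0x2F007  P=1,RW=1,US=1,PS=0
  L1 @0x2F[7] → 0x31007  P=1,RW=1,US=1,PS=0
  L2 @0x31[9] → 0x34007  P=1,RW=1,US=1,PS=0
  L3 @0x34[19] → 0x38007  P=1,RW=1,US=1,PS=0
  ⇒ phys 0x38856  [4 reads]
#1 VA=0x18081E091CE (w,user):
  L0 @0x2E[3] → 0x39007  P=1,RW=1,US=1,PS=0
  L1 @0x39[2] → 0x3B007  P=1,RW=1,US=1,PS=0
  L2 @0x3B[15] → 0x3D007  P=1,RW=1,US=1,PS=0
  L3 @0x3D[9] → 0x41003  P=1,RW=1,US=0,PS=0
  ✗ PROTECTION_VIOLATION  [4 reads]
#2 VA=0xD8202208A13 (r,user):
  L0 @0x2E[27] → 0x44007  P=1,RW=1,US=1,PS=0
  L1 @0x44[8] → 0x47007  P=1,RW=1,US=1,PS=0
  L2 @0x47[17] → 0x4A007  P=1,RW=1,US=1,PS=0
  L3 @0x4A[8] → 0x4D007  P=1,RW=1,US=1,PS=0
  ⇒ phys 0x4DA13  [4 reads]
#3 VA=0x6878301DA6B (w,kernel):
  L0 @0x2E[13] → 0x50007  P=1,RW=1,US=1,PS=0
  L1 @0x50[30] → 0x52007  P=1,RW=1,US=1,PS=0
  L2 @0x52[24] → 0x53007  P=1,RW=1,US=1,PS=0
  L3 @0x53[29] → 0x57007  P=1,RW=1,US=1,PS=0
  ⇒ phys 0x57A6B  [4 reads]
#4 VA=0x701C1213856 (r,kernel):
  TLB hit vpn=0x701C1213 → PA=0x38856
#5 VA=0x381018190A8 (w,kernel):
  L0 @0x2E[7] → 0x5A007  P=1,RW=1,US=1,PS=0
  L1 @0x5A[4] → 0x5C007  P=1,RW=1,US=1,PS=0
  L2 @0x5C[12] → 0x5F007  P=1,RW=1,US=1,PS=0
  L3 @0x5F[25] → 0x62007  P=1,RW=1,US=1,PS=0
  ⇒ phys 0x620A8  [4 reads]
#6 VA=0x701C1213856 (r,kernel):
  TLB hit vpn=0x701C1213 → PA=0x38856
#7 VA=0xF044381D3EA (w,user):
  L0 @0x2E[30] → 0x66007  P=1,RW=1,US=1,PS=0
  L1 @0x66[17] → 0x68007  P=1,RW=1,US=1,PS=0
  L2 @0x68[28] → 0x69007  P=1,RW=1,US=1,PS=0
  L3 @0x69[29] → 0x6A005  P=1,RW=0,US=1,PS=0
  ✗ PROTECTION_VIOLATION  [4 reads]

Entries read for #7: 4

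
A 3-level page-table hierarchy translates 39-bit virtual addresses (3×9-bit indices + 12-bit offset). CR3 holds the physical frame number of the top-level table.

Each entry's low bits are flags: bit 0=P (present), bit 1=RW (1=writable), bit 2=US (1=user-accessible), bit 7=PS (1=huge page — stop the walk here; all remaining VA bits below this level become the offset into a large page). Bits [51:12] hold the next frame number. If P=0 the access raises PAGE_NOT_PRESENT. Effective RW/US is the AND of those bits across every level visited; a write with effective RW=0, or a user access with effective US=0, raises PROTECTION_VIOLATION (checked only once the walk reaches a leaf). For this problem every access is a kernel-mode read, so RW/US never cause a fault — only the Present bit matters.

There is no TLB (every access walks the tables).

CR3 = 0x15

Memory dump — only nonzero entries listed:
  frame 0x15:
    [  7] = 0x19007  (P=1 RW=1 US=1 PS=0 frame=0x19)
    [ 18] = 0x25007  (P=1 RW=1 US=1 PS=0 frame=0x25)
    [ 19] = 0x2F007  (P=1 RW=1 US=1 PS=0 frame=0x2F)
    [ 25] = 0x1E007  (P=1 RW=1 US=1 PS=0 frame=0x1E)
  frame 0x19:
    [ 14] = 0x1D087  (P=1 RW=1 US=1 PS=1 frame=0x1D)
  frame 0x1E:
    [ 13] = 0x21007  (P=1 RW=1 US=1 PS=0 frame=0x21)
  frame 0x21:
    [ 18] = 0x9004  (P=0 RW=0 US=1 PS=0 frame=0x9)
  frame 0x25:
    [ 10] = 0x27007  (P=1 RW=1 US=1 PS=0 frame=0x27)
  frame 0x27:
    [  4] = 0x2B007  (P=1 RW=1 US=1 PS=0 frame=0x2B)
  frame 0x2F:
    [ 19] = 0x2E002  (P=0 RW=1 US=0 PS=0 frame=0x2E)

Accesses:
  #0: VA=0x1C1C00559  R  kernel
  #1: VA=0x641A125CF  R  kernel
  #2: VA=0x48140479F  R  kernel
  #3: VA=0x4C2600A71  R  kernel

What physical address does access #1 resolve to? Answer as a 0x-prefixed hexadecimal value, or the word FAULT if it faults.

Per-access translation:
#0 VA=0x1C1C00559 (r,kernel):
  lvl0: tbl 0x15, slot 7 ⇒ 0x19007 (P1/RW1/US1/PS0)
  lvl1: tbl 0x19, slot 14 ⇒ 0x1D087 (P1/RW1/US1/PS1)
  ✓ 0x1D559 (huge @L1)  — 2 lookups
#1 VA=0x641A125CF (r,kernel):
  lvl0: tbl 0x15, slot 25 ⇒ 0x1E007 (P1/RW1/US1/PS0)
  lvl1: tbl 0x1E, slot 13 ⇒ 0x21007 (P1/RW1/US1/PS0)
  lvl2: tbl 0x21, slot 18 ⇒ 0x9004 (P0/RW0/US1/PS0)
  → PAGE_NOT_PRESENT  (3 entries read)
#2 VA=0x48140479F (r,kernel):
  lvl0: tbl 0x15, slot 18 ⇒ 0x25007 (P1/RW1/US1/PS0)
  lvl1: tbl 0x25, slot 10 ⇒ 0x27007 (P1/RW1/US1/PS0)
  lvl2: tbl 0x27, slot 4 ⇒ 0x2B007 (P1/RW1/US1/PS0)
  ✓ 0x2B79F  — 3 lookups
#3 VA=0x4C2600A71 (r,kernel):
  lvl0: tbl 0x15, slot 19 ⇒ 0x2F007 (P1/RW1/US1/PS0)
  lvl1: tbl 0x2F, slot 19 ⇒ 0x2E002 (P0/RW1/US0/PS0)
  → PAGE_NOT_PRESENT  (2 entries read)

Access #1 PA: FAULT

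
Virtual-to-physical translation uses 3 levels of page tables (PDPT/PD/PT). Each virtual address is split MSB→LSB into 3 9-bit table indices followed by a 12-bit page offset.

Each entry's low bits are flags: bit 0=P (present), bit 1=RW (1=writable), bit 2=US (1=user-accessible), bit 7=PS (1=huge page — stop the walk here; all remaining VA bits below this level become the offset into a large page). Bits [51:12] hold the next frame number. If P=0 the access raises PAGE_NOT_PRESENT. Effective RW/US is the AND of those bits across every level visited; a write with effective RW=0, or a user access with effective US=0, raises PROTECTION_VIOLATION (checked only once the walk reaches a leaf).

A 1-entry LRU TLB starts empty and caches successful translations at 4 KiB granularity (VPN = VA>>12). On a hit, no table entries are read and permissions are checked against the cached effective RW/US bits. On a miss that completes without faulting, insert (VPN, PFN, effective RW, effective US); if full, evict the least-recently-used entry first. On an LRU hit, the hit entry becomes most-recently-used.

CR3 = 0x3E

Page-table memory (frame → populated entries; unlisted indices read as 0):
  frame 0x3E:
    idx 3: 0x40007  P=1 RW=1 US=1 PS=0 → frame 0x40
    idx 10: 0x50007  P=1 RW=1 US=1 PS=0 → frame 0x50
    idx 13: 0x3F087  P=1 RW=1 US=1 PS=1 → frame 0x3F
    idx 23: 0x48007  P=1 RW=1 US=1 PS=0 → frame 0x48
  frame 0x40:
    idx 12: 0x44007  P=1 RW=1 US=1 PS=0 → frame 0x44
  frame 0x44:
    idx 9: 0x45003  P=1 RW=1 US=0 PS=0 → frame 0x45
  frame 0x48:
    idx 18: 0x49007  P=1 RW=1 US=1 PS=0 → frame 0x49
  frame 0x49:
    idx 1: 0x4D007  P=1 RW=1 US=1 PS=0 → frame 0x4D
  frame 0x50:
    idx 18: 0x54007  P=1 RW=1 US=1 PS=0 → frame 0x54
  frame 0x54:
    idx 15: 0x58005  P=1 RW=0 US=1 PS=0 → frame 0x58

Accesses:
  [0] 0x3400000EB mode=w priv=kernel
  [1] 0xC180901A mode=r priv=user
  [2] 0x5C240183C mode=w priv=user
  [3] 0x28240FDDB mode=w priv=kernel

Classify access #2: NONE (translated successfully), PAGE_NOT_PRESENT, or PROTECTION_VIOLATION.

Walk each access:
#0 VA=0x3400000EB (w,kernel):
  lvl0: tbl 0x3E, slot 13 ⇒ 0x3F087 (P1/RW1/US1/PS1)
  → PA=0x3F0EB (huge @L0)  (1 entries read)
#1 VA=0xC180901A (r,user):
  lvl0: tbl 0x3E, slot 3 ⇒ 0x40007 (P1/RW1/US1/PS0)
  lvl1: tbl 0x40, slot 12 ⇒ 0x44007 (P1/RW1/US1/PS0)
  lvl2: tbl 0x44, slot 9 ⇒ 0x45003 (P1/RW1/US0/PS0)
  ⇒ fault: PROTECTION_VIOLATION  — 3 lookups
#2 VA=0x5C240183C (w,user):
  lvl0: tbl 0x3E, slot 23 ⇒ 0x48007 (P1/RW1/US1/PS0)
  lvl1: tbl 0x48, slot 18 ⇒ 0x49007 (P1/RW1/US1/PS0)
  lvl2: tbl 0x49, slot 1 ⇒ 0x4D007 (P1/RW1/US1/PS0)
  → PA=0x4D83C  (3 entries read)
#3 VA=0x28240FDDB (w,kernel):
  lvl0: tbl 0x3E, slot 10 ⇒ 0x50007 (P1/RW1/US1/PS0)
  lvl1: tbl 0x50, slot 18 ⇒ 0x54007 (P1/RW1/US1/PS0)
  lvl2: tbl 0x54, slot 15 ⇒ 0x58005 (P1/RW0/US1/PS0)
  ⇒ fault: PROTECTION_VIOLATION  — 3 lookups

Access #2 fault: NONE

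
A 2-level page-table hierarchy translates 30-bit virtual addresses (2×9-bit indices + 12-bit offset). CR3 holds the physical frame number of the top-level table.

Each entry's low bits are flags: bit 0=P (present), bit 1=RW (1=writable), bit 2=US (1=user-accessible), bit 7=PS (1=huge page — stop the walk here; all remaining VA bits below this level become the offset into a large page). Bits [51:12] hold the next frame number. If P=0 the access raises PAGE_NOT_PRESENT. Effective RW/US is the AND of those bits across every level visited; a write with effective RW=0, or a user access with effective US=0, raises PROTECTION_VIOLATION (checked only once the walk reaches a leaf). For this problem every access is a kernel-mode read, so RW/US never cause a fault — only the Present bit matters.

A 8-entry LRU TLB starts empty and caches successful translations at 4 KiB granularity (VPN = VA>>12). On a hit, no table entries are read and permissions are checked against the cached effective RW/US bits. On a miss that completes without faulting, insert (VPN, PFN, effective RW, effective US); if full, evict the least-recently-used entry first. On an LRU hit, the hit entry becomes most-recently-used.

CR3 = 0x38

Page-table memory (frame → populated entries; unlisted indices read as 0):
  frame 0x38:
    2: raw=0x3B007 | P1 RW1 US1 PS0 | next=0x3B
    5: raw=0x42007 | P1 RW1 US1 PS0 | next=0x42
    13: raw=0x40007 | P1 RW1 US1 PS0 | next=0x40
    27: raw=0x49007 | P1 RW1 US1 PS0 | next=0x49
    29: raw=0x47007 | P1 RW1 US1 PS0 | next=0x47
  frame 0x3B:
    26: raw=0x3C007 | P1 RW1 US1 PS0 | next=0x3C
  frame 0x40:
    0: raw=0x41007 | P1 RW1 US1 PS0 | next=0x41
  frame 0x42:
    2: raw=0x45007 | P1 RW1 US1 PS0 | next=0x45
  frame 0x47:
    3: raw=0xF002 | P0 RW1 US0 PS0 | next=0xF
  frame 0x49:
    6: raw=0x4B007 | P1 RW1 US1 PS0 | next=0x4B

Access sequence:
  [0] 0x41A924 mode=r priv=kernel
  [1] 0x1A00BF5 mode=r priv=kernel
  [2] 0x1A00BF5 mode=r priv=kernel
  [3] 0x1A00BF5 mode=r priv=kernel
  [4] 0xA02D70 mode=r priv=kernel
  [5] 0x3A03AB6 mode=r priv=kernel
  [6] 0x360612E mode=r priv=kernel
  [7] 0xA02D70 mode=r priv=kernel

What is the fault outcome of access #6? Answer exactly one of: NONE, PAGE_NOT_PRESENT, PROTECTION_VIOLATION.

Per-access translation:
#0 VA=0x41A924 (r,kernel):
  [0] read 0x38 idx=2: raw=0x3B007 flags P=1 W=1 U=1 S=0
  [1] read 0x3B idx=26: raw=0x3C007 flags P=1 W=1 U=1 S=0
  ⇒ phys 0x3C924  [2 reads]
#1 VA=0x1A00BF5 (r,kernel):
  [0] read 0x38 idx=13: raw=0x40007 flags P=1 W=1 U=1 S=0
  [1] read 0x40 idx=0: raw=0x41007 flags P=1 W=1 U=1 S=0
  ⇒ phys 0x41BF5  [2 reads]
#2 VA=0x1A00BF5 (r,kernel):
  TLB hit vpn=0x1A00 → PA=0x41BF5
#3 VA=0x1A00BF5 (r,kernel):
  TLB hit vpn=0x1A00 → PA=0x41BF5
#4 VA=0xA02D70 (r,kernel):
  [0] read 0x38 idx=5: raw=0x42007 flags P=1 W=1 U=1 S=0
  [1] read 0x42 idx=2: raw=0x45007 flags P=1 W=1 U=1 S=0
  ⇒ phys 0x45D70  [2 reads]
#5 VA=0x3A03AB6 (r,kernel):
  [0] read 0x38 idx=29: raw=0x47007 flags P=1 W=1 U=1 S=0
  [1] read 0x47 idx=3: raw=0xF002 flags P=0 W=1 U=0 S=0
  ⇒ fault: PAGE_NOT_PRESENT  — 2 lookups
#6 VA=0x360612E (r,kernel):
  [0] read 0x38 idx=27: raw=0x49007 flags P=1 W=1 U=1 S=0
  [1] read 0x49 idx=6: raw=0x4B007 flags P=1 W=1 U=1 S=0
  ⇒ phys 0x4B12E  [2 reads]
#7 VA=0xA02D70 (r,kernel):
  TLB hit vpn=0xA02 → PA=0x45D70

Access #6 fault: NONE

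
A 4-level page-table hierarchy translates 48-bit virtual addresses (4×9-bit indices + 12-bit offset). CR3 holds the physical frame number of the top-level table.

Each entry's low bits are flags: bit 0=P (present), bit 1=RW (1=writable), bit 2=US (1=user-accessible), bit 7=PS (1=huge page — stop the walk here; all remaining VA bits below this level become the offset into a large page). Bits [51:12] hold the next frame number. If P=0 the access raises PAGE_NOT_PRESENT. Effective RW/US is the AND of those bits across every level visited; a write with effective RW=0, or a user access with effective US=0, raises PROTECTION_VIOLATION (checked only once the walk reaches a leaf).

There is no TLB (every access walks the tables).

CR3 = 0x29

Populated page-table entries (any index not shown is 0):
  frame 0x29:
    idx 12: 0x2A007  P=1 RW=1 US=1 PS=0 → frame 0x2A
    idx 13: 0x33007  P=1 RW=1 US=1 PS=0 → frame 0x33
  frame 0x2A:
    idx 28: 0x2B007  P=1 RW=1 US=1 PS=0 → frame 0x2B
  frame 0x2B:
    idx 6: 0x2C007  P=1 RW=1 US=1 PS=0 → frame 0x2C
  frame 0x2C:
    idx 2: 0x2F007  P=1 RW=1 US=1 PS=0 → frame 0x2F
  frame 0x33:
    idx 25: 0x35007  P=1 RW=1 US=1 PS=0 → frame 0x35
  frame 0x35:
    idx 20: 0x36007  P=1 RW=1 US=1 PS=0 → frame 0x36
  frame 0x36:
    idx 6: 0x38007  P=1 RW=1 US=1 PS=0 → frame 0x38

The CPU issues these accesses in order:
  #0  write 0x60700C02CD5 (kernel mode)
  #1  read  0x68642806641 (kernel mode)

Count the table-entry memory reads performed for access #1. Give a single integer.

Trace:
#0 VA=0x60700C02CD5 (w,kernel):
  lvl0: tbl 0x29, slot 12 ⇒ 0x2A007 (P1/RW1/US1/PS0)
  lvl1: tbl 0x2A, slot 28 ⇒ 0x2B007 (P1/RW1/US1/PS0)
  lvl2: tbl 0x2B, slot 6 ⇒ 0x2C007 (P1/RW1/US1/PS0)
  lvl3: tbl 0x2C, slot 2 ⇒ 0x2F007 (P1/RW1/US1/PS0)
  ⇒ phys 0x2FCD5  [4 reads]
#1 VA=0x68642806641 (r,kernel):
  lvl0: tbl 0x29, slot 13 ⇒ 0x33007 (P1/RW1/US1/PS0)
  lvl1: tbl 0x33, slot 25 ⇒ 0x35007 (P1/RW1/US1/PS0)
  lvl2: tbl 0x35, slot 20 ⇒ 0x36007 (P1/RW1/US1/PS0)
  lvl3: tbl 0x36, slot 6 ⇒ 0x38007 (P1/RW1/US1/PS0)
  ⇒ phys 0x38641  [4 reads]

Entries read for #1: 4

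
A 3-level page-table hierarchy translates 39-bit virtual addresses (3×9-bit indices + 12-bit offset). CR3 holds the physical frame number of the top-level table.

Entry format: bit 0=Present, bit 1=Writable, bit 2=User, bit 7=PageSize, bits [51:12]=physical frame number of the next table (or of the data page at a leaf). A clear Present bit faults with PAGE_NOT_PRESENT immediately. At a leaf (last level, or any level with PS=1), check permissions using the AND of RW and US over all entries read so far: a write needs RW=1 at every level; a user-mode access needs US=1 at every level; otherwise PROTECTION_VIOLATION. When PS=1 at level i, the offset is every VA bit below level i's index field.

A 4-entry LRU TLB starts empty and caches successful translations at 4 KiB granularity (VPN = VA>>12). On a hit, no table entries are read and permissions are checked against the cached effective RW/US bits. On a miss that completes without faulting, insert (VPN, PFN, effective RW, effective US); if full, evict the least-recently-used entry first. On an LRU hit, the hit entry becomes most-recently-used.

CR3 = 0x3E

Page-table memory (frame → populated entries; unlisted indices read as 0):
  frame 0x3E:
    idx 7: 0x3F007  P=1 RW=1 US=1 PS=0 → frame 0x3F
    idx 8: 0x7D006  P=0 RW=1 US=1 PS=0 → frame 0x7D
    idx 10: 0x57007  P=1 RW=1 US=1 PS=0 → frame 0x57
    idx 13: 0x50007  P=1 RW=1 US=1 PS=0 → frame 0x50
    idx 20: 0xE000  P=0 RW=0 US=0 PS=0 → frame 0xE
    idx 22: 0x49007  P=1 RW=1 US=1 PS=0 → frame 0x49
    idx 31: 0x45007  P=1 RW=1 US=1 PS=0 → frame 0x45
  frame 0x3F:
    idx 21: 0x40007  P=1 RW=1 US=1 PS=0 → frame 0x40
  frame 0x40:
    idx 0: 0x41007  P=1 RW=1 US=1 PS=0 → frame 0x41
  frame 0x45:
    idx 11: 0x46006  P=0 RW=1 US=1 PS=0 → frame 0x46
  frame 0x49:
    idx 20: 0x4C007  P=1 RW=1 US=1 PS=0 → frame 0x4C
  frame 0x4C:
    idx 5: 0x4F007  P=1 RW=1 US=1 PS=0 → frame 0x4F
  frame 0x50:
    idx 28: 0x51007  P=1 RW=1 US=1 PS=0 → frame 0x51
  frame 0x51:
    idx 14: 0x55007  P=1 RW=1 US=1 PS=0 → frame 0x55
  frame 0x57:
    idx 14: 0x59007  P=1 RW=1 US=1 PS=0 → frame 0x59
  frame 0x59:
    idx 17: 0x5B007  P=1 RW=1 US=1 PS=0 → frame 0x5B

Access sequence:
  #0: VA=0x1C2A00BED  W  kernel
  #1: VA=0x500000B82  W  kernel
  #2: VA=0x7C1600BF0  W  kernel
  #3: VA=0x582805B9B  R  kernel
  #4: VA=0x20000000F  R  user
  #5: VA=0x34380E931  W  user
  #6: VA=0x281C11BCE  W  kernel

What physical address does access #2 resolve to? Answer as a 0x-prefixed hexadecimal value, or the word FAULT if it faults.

Per-access translation:
#0 VA=0x1C2A00BED (w,kernel):
  [0] read 0x3E idx=7: raw=0x3F007 flags P=1 W=1 U=1 S=0
  [1] read 0x3F idx=21: raw=0x40007 flags P=1 W=1 U=1 S=0
  [2] read 0x40 idx=0: raw=0x41007 flags P=1 W=1 U=1 S=0
  ✓ 0x41BED  — 3 lookups
#1 VA=0x500000B82 (w,kernel):
  [0] read 0x3E idx=20: raw=0xE000 flags P=0 W=0 U=0 S=0
  ✗ PAGE_NOT_PRESENT  [1 reads]
#2 VA=0x7C1600BF0 (w,kernel):
  [0] read 0x3E idx=31: raw=0x45007 flags P=1 W=1 U=1 S=0
  [1] read 0x45 idx=11: raw=0x46006 flags P=0 W=1 U=1 S=0
  ✗ PAGE_NOT_PRESENT  [2 reads]
#3 VA=0x582805B9B (r,kernel):
  [0] read 0x3E idx=22: raw=0x49007 flags P=1 W=1 U=1 S=0
  [1] read 0x49 idx=20: raw=0x4C007 flags P=1 W=1 U=1 S=0
  [2] read 0x4C idx=5: raw=0x4F007 flags P=1 W=1 U=1 S=0
  ✓ 0x4FB9B  — 3 lookups
#4 VA=0x20000000F (r,user):
  [0] read 0x3E idx=8: raw=0x7D006 flags P=0 W=1 U=1 S=0
  ✗ PAGE_NOT_PRESENT  [1 reads]
#5 VA=0x34380E931 (w,user):
  [0] read 0x3E idx=13: raw=0x50007 flags P=1 W=1 U=1 S=0
  [1] read 0x50 idx=28: raw=0x51007 flags P=1 W=1 U=1 S=0
  [2] read 0x51 idx=14: raw=0x55007 flags P=1 W=1 U=1 S=0
  ✓ 0x55931  — 3 lookups
#6 VA=0x281C11BCE (w,kernel):
  [0] read 0x3E idx=10: raw=0x57007 flags P=1 W=1 U=1 S=0
  [1] read 0x57 idx=14: raw=0x59007 flags P=1 W=1 U=1 S=0
  [2] read 0x59 idx=17: raw=0x5B007 flags P=1 W=1 U=1 S=0
  ✓ 0x5BBCE  — 3 lookups

Access #2 PA: FAULT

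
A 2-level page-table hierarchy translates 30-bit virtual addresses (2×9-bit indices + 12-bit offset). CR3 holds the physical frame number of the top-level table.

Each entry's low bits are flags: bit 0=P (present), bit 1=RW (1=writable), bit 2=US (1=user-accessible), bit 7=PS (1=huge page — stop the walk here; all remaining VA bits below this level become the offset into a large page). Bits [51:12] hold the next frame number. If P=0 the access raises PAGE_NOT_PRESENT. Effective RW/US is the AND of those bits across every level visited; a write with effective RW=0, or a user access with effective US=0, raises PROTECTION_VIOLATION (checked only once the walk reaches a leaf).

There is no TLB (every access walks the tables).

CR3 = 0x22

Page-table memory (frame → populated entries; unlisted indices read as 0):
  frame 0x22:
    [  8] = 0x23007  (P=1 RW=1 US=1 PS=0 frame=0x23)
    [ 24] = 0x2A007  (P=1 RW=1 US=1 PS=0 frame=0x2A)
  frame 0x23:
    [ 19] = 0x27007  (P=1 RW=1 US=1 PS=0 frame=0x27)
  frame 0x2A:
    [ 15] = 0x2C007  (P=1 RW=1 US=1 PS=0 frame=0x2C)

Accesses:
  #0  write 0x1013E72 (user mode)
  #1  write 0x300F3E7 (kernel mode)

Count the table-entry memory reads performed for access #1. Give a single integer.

Trace:
#0 VA=0x1013E72 (w,user):
  L0 @0x22[8] → 0x23007  P=1,RW=1,US=1,PS=0
  L1 @0x23[19] → 0x27007  P=1,RW=1,US=1,PS=0
  ✓ 0x27E72  — 2 lookups
#1 VA=0x300F3E7 (w,kernel):
  L0 @0x22[24] → 0x2A007  P=1,RW=1,US=1,PS=0
  L1 @0x2A[15] → 0x2C007  P=1,RW=1,US=1,PS=0
  ✓ 0x2C3E7  — 2 lookups

Entries read for #1: 2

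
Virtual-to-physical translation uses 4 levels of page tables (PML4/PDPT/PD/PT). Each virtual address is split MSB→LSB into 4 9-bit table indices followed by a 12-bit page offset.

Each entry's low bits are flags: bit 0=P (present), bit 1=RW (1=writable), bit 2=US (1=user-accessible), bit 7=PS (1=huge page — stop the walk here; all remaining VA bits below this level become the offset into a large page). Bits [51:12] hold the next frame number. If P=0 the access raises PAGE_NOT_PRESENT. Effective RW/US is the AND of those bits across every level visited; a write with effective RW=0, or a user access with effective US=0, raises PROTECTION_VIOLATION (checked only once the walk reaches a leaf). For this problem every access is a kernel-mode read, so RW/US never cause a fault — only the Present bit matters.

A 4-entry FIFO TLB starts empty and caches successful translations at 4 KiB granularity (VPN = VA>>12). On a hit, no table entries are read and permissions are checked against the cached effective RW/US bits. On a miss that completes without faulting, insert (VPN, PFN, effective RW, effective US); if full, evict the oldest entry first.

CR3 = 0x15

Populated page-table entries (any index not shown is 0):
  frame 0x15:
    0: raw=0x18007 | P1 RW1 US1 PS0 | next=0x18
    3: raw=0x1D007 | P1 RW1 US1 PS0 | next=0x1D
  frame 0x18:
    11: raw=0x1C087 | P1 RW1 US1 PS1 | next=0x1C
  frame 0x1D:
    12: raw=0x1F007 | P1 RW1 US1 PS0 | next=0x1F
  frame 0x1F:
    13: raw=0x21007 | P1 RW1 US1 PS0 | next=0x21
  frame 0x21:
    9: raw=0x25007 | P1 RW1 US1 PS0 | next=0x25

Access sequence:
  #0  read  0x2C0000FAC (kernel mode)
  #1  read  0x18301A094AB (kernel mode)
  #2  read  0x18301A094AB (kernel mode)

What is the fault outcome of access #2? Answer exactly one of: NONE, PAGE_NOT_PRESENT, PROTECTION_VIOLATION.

Per-access translation:
#0 VA=0x2C0000FAC (r,kernel):
  lvl0: tbl 0x15, slot 0 ⇒ 0x18007 (P1/RW1/US1/PS0)
  lvl1: tbl 0x18, slot 11 ⇒ 0x1C087 (P1/RW1/US1/PS1)
  ✓ 0x1CFAC (huge @L1)  — 2 lookups
#1 VA=0x18301A094AB (r,kernel):
  lvl0: tbl 0x15, slot 3 ⇒ 0x1D007 (P1/RW1/US1/PS0)
  lvl1: tbl 0x1D, slot 12 ⇒ 0x1F007 (P1/RW1/US1/PS0)
  lvl2: tbl 0x1F, slot 13 ⇒ 0x21007 (P1/RW1/US1/PS0)
  lvl3: tbl 0x21, slot 9 ⇒ 0x25007 (P1/RW1/US1/PS0)
  ✓ 0x254AB  — 4 lookups
#2 VA=0x18301A094AB (r,kernel):
  TLB hit vpn=0x18301A09 → PA=0x254AB

Access #2 fault: NONE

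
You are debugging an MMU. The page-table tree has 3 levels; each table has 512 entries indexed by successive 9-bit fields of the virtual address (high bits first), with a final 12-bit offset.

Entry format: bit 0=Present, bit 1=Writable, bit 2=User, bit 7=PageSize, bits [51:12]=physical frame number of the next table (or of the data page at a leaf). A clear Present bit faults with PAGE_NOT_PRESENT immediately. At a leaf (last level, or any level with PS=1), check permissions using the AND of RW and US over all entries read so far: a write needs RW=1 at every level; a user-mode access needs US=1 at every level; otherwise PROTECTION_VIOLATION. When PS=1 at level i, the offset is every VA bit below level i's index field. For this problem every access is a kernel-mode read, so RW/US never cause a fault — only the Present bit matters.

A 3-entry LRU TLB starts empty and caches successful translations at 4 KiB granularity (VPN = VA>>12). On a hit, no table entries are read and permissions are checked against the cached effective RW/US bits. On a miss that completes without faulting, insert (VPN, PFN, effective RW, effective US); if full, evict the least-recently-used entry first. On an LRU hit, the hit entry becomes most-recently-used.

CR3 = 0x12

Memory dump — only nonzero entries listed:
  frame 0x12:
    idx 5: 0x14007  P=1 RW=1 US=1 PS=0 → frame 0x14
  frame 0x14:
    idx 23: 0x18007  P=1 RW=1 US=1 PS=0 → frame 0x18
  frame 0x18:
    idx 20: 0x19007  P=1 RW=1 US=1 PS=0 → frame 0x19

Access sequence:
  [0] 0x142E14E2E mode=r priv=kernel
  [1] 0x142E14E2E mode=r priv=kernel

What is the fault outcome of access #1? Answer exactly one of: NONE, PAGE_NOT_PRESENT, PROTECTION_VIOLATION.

Trace:
#0 VA=0x142E14E2E (r,kernel):
  [0] read 0x12 idx=5: raw=0x14007 flags P=1 W=1 U=1 S=0
  [1] read 0x14 idx=23: raw=0x18007 flags P=1 W=1 U=1 S=0
  [2] read 0x18 idx=20: raw=0x19007 flags P=1 W=1 U=1 S=0
  → PA=0x19E2E  (3 entries read)
#1 VA=0x142E14E2E (r,kernel):
  TLB hit vpn=0x142E14 → PA=0x19E2E

Access #1 fault: NONE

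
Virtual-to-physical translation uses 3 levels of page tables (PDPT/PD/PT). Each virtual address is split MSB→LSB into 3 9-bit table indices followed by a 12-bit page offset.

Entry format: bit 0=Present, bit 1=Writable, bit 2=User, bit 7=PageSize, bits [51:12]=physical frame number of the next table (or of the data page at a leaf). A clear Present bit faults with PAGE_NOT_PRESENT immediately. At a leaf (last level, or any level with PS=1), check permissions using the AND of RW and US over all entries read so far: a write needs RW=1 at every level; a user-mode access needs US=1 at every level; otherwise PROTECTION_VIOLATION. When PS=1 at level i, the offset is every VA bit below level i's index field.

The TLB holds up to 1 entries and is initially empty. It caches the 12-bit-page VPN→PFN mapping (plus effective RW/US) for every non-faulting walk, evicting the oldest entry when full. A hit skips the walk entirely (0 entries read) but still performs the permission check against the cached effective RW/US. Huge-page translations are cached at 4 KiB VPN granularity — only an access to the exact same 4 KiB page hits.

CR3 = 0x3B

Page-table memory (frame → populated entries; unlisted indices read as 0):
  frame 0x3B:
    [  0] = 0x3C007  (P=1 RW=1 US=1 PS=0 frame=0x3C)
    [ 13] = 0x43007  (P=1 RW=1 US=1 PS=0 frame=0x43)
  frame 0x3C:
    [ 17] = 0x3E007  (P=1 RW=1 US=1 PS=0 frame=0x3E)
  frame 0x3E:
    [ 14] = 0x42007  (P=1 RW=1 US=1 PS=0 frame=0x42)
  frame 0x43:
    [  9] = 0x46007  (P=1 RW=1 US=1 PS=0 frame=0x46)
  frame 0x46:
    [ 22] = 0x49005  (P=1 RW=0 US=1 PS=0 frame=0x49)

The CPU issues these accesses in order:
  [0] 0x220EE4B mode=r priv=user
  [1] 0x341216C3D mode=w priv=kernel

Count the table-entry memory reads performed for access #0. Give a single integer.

Per-access translation:
#0 VA=0x220EE4B (r,user):
  L0: frame=0x3B idx=0 entry=0x3C007 [P=1 RW=1 US=1 PS=0]
  L1: frame=0x3C idx=17 entry=0x3E007 [P=1 RW=1 US=1 PS=0]
  L2: frame=0x3E idx=14 entry=0x42007 [P=1 RW=1 US=1 PS=0]
  ✓ 0x42E4B  — 3 lookups
#1 VA=0x341216C3D (w,kernel):
  L0: frame=0x3B idx=13 entry=0x43007 [P=1 RW=1 US=1 PS=0]
  L1: frame=0x43 idx=9 entry=0x46007 [P=1 RW=1 US=1 PS=0]
  L2: frame=0x46 idx=22 entry=0x49005 [P=1 RW=0 US=1 PS=0]
  → PROTECTION_VIOLATION  (3 entries read)

Entries read for #0: 3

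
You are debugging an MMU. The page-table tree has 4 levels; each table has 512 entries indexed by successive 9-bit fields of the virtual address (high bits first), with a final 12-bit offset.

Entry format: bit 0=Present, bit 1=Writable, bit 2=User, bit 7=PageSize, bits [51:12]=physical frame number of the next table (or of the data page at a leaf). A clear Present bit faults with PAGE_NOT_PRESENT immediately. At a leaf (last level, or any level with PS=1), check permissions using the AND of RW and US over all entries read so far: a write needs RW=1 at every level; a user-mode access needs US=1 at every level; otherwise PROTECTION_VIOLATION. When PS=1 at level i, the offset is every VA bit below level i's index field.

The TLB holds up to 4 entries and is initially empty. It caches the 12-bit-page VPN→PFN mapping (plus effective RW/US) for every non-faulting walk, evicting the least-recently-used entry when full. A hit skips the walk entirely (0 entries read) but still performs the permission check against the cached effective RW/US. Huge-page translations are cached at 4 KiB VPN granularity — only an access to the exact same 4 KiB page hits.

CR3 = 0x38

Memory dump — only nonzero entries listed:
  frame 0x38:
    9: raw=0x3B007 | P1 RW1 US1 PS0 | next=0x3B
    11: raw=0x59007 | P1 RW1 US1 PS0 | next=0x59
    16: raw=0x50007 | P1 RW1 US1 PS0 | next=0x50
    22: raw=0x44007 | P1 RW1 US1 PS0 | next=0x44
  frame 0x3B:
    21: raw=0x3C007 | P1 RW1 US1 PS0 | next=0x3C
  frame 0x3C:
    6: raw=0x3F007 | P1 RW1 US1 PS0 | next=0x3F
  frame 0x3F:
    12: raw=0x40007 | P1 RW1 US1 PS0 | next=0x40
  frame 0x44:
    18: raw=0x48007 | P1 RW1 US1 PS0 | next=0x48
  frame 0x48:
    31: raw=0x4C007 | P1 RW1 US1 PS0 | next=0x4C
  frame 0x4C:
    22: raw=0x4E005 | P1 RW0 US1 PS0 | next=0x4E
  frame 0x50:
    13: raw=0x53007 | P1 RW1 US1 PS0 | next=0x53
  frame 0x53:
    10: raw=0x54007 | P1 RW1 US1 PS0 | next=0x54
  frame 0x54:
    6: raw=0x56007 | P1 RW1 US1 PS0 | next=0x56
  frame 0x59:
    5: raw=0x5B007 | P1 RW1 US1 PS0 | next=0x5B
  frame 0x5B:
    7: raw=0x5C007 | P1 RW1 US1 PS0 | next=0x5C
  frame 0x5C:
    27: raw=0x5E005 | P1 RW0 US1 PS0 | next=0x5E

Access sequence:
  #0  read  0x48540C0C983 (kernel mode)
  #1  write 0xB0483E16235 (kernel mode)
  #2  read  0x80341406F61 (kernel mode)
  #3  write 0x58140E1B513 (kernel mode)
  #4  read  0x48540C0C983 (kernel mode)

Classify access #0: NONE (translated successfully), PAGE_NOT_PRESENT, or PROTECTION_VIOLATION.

Walk each access:
#0 VA=0x48540C0C983 (r,kernel):
  [0] read 0x38 idx=9: raw=0x3B007 flags P=1 W=1 U=1 S=0
  [1] read 0x3B idx=21: raw=0x3C007 flags P=1 W=1 U=1 S=0
  [2] read 0x3C idx=6: raw=0x3F007 flags P=1 W=1 U=1 S=0
  [3] read 0x3F idx=12: raw=0x40007 flags P=1 W=1 U=1 S=0
  ⇒ phys 0x40983  [4 reads]
#1 VA=0xB0483E16235 (w,kernel):
  [0] read 0x38 idx=22: raw=0x44007 flags P=1 W=1 U=1 S=0
  [1] read 0x44 idx=18: raw=0x48007 flags P=1 W=1 U=1 S=0
  [2] read 0x48 idx=31: raw=0x4C007 flags P=1 W=1 U=1 S=0
  [3] read 0x4C idx=22: raw=0x4E005 flags P=1 W=0 U=1 S=0
  ✗ PROTECTION_VIOLATION  [4 reads]
#2 VA=0x80341406F61 (r,kernel):
  [0] read 0x38 idx=16: raw=0x50007 flags P=1 W=1 U=1 S=0
  [1] read 0x50 idx=13: raw=0x53007 flags P=1 W=1 U=1 S=0
  [2] read 0x53 idx=10: raw=0x54007 flags P=1 W=1 U=1 S=0
  [3] read 0x54 idx=6: raw=0x56007 flags P=1 W=1 U=1 S=0
  ⇒ phys 0x56F61  [4 reads]
#3 VA=0x58140E1B513 (w,kernel):
  [0] read 0x38 idx=11: raw=0x59007 flags P=1 W=1 U=1 S=0
  [1] read 0x59 idx=5: raw=0x5B007 flags P=1 W=1 U=1 S=0
  [2] read 0x5B idx=7: raw=0x5C007 flags P=1 W=1 U=1 S=0
  [3] read 0x5C idx=27: raw=0x5E005 flags P=1 W=0 U=1 S=0
  ✗ PROTECTION_VIOLATION  [4 reads]
#4 VA=0x48540C0C983 (r,kernel):
  TLB hit vpn=0x48540C0C → PA=0x40983

Access #0 fault: NONE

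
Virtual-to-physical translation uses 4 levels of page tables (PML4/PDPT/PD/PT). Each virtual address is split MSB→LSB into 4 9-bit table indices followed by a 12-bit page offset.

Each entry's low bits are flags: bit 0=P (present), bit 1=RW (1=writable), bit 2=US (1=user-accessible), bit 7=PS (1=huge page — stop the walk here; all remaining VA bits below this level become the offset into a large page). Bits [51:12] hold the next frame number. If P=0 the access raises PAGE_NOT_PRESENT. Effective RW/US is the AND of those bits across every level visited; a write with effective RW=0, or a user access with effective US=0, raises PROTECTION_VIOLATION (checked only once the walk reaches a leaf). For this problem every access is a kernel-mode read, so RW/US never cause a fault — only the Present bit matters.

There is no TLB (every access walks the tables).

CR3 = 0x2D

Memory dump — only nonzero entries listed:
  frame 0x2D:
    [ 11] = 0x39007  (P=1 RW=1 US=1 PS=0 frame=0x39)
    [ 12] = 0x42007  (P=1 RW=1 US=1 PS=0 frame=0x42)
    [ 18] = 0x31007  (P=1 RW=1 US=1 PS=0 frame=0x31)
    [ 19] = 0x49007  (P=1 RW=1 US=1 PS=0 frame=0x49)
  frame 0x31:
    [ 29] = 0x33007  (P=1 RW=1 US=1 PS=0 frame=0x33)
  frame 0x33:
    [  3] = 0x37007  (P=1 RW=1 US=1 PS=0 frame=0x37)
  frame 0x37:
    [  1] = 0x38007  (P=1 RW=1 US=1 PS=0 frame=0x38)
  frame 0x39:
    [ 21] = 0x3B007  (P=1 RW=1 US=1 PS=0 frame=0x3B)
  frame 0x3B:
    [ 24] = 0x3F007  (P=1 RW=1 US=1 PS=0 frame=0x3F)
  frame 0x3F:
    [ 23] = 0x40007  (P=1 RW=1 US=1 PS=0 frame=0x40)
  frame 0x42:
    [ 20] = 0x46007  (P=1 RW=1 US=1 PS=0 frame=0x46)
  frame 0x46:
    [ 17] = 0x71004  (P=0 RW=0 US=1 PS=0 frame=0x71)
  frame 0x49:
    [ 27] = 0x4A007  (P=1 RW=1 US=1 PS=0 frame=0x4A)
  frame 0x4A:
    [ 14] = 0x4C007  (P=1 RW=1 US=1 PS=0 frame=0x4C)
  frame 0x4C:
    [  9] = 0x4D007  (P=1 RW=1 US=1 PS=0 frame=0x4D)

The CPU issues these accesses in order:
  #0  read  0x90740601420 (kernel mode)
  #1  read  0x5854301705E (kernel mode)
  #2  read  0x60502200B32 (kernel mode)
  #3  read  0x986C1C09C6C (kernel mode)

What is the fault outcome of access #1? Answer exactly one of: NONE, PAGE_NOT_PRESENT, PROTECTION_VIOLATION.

Per-access translation:
#0 VA=0x90740601420 (r,kernel):
  L0 @0x2D[18] → 0x31007  P=1,RW=1,US=1,PS=0
  L1 @0x31[29] → 0x33007  P=1,RW=1,US=1,PS=0
  L2 @0x33[3] → 0x37007  P=1,RW=1,US=1,PS=0
  L3 @0x37[1] → 0x38007  P=1,RW=1,US=1,PS=0
  ✓ 0x38420  — 4 lookups
#1 VA=0x5854301705E (r,kernel):
  L0 @0x2D[11] → 0x39007  P=1,RW=1,US=1,PS=0
  L1 @0x39[21] → 0x3B007  P=1,RW=1,US=1,PS=0
  L2 @0x3B[24] → 0x3F007  P=1,RW=1,US=1,PS=0
  L3 @0x3F[23] → 0x40007  P=1,RW=1,US=1,PS=0
  ✓ 0x4005E  — 4 lookups
#2 VA=0x60502200B32 (r,kernel):
  L0 @0x2D[12] → 0x42007  P=1,RW=1,US=1,PS=0
  L1 @0x42[20] → 0x46007  P=1,RW=1,US=1,PS=0
  L2 @0x46[17] → 0x71004  P=0,RW=0,US=1,PS=0
  ⇒ fault: PAGE_NOT_PRESENT  — 3 lookups
#3 VA=0x986C1C09C6C (r,kernel):
  L0 @0x2D[19] → 0x49007  P=1,RW=1,US=1,PS=0
  L1 @0x49[27] → 0x4A007  P=1,RW=1,US=1,PS=0
  L2 @0x4A[14] → 0x4C007  P=1,RW=1,US=1,PS=0
  L3 @0x4C[9] → 0x4D007  P=1,RW=1,US=1,PS=0
  ✓ 0x4DC6C  — 4 lookups

Access #1 fault: NONE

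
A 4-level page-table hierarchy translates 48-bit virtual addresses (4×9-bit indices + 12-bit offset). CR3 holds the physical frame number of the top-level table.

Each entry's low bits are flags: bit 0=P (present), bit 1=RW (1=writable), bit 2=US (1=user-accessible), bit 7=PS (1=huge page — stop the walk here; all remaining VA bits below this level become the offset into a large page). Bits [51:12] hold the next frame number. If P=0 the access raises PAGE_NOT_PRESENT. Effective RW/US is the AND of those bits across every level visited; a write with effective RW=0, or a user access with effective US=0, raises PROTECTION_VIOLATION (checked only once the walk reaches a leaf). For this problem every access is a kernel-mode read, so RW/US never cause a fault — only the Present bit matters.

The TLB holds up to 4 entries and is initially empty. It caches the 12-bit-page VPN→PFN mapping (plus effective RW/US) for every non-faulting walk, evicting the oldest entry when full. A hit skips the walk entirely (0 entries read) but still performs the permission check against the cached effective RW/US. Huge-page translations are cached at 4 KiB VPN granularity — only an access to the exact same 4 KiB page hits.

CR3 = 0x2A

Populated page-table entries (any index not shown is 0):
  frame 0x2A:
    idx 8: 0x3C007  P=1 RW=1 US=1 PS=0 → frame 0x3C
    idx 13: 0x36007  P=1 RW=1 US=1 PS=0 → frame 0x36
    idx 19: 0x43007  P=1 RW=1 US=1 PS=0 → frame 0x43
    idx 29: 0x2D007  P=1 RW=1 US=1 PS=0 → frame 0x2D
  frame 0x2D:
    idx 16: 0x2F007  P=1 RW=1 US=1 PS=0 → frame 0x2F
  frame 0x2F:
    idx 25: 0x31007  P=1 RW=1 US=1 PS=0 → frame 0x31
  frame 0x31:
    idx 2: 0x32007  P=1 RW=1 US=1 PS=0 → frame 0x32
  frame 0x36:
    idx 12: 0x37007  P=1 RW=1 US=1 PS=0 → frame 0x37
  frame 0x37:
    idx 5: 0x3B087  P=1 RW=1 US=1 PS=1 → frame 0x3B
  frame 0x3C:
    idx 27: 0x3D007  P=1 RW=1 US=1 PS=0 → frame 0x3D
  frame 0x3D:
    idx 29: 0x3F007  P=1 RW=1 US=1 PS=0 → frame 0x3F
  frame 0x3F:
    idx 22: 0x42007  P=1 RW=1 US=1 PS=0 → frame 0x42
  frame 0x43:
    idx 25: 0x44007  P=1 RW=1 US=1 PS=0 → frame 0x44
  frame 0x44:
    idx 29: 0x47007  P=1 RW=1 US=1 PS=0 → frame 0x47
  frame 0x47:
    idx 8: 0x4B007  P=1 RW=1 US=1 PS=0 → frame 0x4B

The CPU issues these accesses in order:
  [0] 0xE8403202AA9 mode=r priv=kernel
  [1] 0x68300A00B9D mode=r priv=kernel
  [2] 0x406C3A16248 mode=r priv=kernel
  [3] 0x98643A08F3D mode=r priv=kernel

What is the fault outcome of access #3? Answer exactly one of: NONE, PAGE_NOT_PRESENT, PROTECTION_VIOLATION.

Walk each access:
#0 VA=0xE8403202AA9 (r,kernel):
  [0] read 0x2A idx=29: raw=0x2D007 flags P=1 W=1 U=1 S=0
  [1] read 0x2D idx=16: raw=0x2F007 flags P=1 W=1 U=1 S=0
  [2] read 0x2F idx=25: raw=0x31007 flags P=1 W=1 U=1 S=0
  [3] read 0x31 idx=2: raw=0x32007 flags P=1 W=1 U=1 S=0
  ⇒ phys 0x32AA9  [4 reads]
#1 VA=0x68300A00B9D (r,kernel):
  [0] read 0x2A idx=13: raw=0x36007 flags P=1 W=1 U=1 S=0
  [1] read 0x36 idx=12: raw=0x37007 flags P=1 W=1 U=1 S=0
  [2] read 0x37 idx=5: raw=0x3B087 flags P=1 W=1 U=1 S=1
  ⇒ phys 0x3BB9D (huge @L2)  [3 reads]
#2 VA=0x406C3A16248 (r,kernel):
  [0] read 0x2A idx=8: raw=0x3C007 flags P=1 W=1 U=1 S=0
  [1] read 0x3C idx=27: raw=0x3D007 flags P=1 W=1 U=1 S=0
  [2] read 0x3D idx=29: raw=0x3F007 flags P=1 W=1 U=1 S=0
  [3] read 0x3F idx=22: raw=0x42007 flags P=1 W=1 U=1 S=0
  ⇒ phys 0x42248  [4 reads]
#3 VA=0x98643A08F3D (r,kernel):
  [0] read 0x2A idx=19: raw=0x43007 flags P=1 W=1 U=1 S=0
  [1] read 0x43 idx=25: raw=0x44007 flags P=1 W=1 U=1 S=0
  [2] read 0x44 idx=29: raw=0x47007 flags P=1 W=1 U=1 S=0
  [3] read 0x47 idx=8: raw=0x4B007 flags P=1 W=1 U=1 S=0
  ⇒ phys 0x4BF3D  [4 reads]

Access #3 fault: NONE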